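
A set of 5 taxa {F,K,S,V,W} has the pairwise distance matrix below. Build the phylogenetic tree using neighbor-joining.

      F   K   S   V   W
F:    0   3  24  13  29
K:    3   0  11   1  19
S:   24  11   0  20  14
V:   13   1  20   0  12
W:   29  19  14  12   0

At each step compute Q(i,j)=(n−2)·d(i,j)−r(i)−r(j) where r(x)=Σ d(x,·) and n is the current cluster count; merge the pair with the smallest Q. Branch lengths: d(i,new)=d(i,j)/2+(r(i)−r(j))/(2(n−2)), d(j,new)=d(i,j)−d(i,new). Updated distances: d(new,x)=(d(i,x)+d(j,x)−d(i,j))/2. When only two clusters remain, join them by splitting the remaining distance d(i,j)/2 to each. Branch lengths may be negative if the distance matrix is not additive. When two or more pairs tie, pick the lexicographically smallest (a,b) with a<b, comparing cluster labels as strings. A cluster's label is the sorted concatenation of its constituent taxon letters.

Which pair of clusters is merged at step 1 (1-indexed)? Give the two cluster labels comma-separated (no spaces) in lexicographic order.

S,W

iteration 1: select S,W (d=14, Q=-101); attach at lengths (37/6, 47/6); label the merged cluster SW
  updated: d(F,SW)=39/2, d(K,SW)=8, d(SW,V)=9
iteration 2: select F,K (d=3, Q=-83/2); attach at lengths (59/8, -35/8); label the merged cluster FK
  updated: d(FK,SW)=49/4, d(FK,V)=11/2
iteration 3: select FK,SW (d=49/4, Q=-107/4); attach at lengths (35/8, 63/8); label the merged cluster FKSW
  updated: d(FKSW,V)=9/8
iteration 4: select FKSW,V (d=9/8); attach at lengths (9/16, 9/16); label the merged cluster FKSVW
final tree: (((F:59/8,K:-35/8):35/8,(S:37/6,W:47/6):63/8):9/16,V:9/16)
total length: 243/8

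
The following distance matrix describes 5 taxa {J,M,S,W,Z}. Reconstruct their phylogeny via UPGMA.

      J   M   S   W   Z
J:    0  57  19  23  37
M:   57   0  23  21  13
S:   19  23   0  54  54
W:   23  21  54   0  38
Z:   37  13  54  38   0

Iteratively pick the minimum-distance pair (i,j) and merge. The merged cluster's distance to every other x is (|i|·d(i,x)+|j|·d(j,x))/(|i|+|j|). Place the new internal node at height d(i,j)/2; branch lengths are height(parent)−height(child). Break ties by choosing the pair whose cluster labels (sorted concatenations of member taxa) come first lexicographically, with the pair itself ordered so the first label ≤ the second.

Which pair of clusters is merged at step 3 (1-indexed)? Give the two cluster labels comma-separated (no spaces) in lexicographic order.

1. join M+Z (d=13) ⇒ MZ; edges |M|=13/2, |Z|=13/2
  updated: d(J,MZ)=47, d(MZ,S)=77/2, d(MZ,W)=59/2
2. join J+S (d=19) ⇒ JS; edges |J|=19/2, |S|=19/2
  updated: d(JS,MZ)=171/4, d(JS,W)=77/2
3. join MZ+W (d=59/2) ⇒ MWZ; edges |MZ|=33/4, |W|=59/4
  updated: d(JS,MWZ)=124/3
4. join JS+MWZ (d=124/3) ⇒ JMSWZ; edges |JS|=67/6, |MWZ|=71/12
final tree: ((J:19/2,S:19/2):67/6,((M:13/2,Z:13/2):33/4,W:59/4):71/12)
total length: 865/12

MZ,W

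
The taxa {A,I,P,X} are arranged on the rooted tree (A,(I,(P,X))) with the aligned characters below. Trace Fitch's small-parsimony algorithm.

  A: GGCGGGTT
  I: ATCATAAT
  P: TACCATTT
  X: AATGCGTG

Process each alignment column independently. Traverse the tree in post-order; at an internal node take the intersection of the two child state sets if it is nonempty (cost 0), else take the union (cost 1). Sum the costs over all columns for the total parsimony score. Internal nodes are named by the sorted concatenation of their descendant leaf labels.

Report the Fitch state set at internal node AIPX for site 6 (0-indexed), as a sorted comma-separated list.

T

[col 0] PX: children P:{T}, X:{A} ∪→ {A,T}; cost 1
[col 0] IPX: children I:{A}, PX:{A,T} ∩→ {A}; cost 0
[col 0] AIPX: children A:{G}, IPX:{A} ∪→ {A,G}; cost 1
[col 1] PX: children P:{A}, X:{A} ∩→ {A}; cost 0
[col 1] IPX: children I:{T}, PX:{A} ∪→ {A,T}; cost 1
[col 1] AIPX: children A:{G}, IPX:{A,T} ∪→ {A,G,T}; cost 1
[col 2] PX: children P:{C}, X:{T} ∪→ {C,T}; cost 1
[col 2] IPX: children I:{C}, PX:{C,T} ∩→ {C}; cost 0
[col 2] AIPX: children A:{C}, IPX:{C} ∩→ {C}; cost 0
[col 3] PX: children P:{C}, X:{G} ∪→ {C,G}; cost 1
[col 3] IPX: children I:{A}, PX:{C,G} ∪→ {A,C,G}; cost 1
[col 3] AIPX: children A:{G}, IPX:{A,C,G} ∩→ {G}; cost 0
[col 4] PX: children P:{A}, X:{C} ∪→ {A,C}; cost 1
[col 4] IPX: children I:{T}, PX:{A,C} ∪→ {A,C,T}; cost 1
[col 4] AIPX: children A:{G}, IPX:{A,C,T} ∪→ {A,C,G,T}; cost 1
[col 5] PX: children P:{T}, X:{G} ∪→ {G,T}; cost 1
[col 5] IPX: children I:{A}, PX:{G,T} ∪→ {A,G,T}; cost 1
[col 5] AIPX: children A:{G}, IPX:{A,G,T} ∩→ {G}; cost 0
[col 6] PX: children P:{T}, X:{T} ∩→ {T}; cost 0
[col 6] IPX: children I:{A}, PX:{T} ∪→ {A,T}; cost 1
[col 6] AIPX: children A:{T}, IPX:{A,T} ∩→ {T}; cost 0
[col 7] PX: children P:{T}, X:{G} ∪→ {G,T}; cost 1
[col 7] IPX: children I:{T}, PX:{G,T} ∩→ {T}; cost 0
[col 7] AIPX: children A:{T}, IPX:{T} ∩→ {T}; cost 0
per-site changes: [2, 2, 1, 2, 3, 2, 1, 1]; total = 14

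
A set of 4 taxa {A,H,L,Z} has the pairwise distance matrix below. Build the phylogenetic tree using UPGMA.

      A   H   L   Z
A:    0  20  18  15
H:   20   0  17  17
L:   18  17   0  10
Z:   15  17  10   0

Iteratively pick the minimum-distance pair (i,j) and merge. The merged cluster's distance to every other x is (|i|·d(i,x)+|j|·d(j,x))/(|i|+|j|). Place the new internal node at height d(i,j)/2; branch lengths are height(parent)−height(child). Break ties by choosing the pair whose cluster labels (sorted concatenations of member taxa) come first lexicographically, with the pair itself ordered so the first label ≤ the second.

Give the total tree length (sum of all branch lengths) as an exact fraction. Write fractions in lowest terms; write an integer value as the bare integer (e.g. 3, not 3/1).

1. join L+Z (d=10) ⇒ LZ; edges |L|=5, |Z|=5
  updated: d(A,LZ)=33/2, d(H,LZ)=17
2. join A+LZ (d=33/2) ⇒ ALZ; edges |A|=33/4, |LZ|=13/4
  updated: d(ALZ,H)=18
3. join ALZ+H (d=18) ⇒ AHLZ; edges |ALZ|=3/4, |H|=9
final tree: ((A:33/4,(L:5,Z:5):13/4):3/4,H:9)
total length: 125/4

125/4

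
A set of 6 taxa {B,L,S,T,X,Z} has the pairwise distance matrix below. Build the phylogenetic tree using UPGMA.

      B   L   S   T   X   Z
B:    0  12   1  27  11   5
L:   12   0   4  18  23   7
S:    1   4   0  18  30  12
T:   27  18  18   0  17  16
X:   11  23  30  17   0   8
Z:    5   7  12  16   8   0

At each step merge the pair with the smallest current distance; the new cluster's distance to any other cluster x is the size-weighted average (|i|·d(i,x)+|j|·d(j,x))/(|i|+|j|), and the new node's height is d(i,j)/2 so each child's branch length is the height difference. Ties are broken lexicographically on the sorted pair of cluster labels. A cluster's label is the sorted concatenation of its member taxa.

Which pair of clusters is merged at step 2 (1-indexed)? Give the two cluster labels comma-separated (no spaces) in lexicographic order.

iteration 1: select B,S (d=1); attach at lengths (1/2, 1/2); label the merged cluster BS
  updated: d(BS,L)=8, d(BS,T)=45/2, d(BS,X)=41/2, d(BS,Z)=17/2
iteration 2: select L,Z (d=7); attach at lengths (7/2, 7/2); label the merged cluster LZ
  updated: d(BS,LZ)=33/4, d(LZ,T)=17, d(LZ,X)=31/2
iteration 3: select BS,LZ (d=33/4); attach at lengths (29/8, 5/8); label the merged cluster BLSZ
  updated: d(BLSZ,T)=79/4, d(BLSZ,X)=18
iteration 4: select T,X (d=17); attach at lengths (17/2, 17/2); label the merged cluster TX
  updated: d(BLSZ,TX)=151/8
iteration 5: select BLSZ,TX (d=151/8); attach at lengths (85/16, 15/16); label the merged cluster BLSTXZ
final tree: (((B:1/2,S:1/2):29/8,(L:7/2,Z:7/2):5/8):85/16,(T:17/2,X:17/2):15/16)
total length: 71/2

L,Z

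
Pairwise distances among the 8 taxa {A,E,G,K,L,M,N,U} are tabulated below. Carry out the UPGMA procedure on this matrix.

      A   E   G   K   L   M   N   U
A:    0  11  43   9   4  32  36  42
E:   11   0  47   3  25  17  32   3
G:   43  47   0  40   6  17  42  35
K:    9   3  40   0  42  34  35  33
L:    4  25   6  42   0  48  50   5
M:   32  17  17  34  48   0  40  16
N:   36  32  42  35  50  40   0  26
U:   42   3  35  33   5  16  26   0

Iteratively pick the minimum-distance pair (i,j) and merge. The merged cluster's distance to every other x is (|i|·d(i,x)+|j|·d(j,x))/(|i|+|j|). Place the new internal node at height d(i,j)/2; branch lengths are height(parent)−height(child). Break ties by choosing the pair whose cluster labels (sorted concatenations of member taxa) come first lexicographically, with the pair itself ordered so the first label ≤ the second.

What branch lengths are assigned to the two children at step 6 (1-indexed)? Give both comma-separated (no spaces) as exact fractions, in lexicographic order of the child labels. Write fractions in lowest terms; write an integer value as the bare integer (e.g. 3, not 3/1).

step 1: merge (E,K) at d=3; branch lengths E→3/2, K→3/2; new cluster EK
  updated: d(A,EK)=10, d(EK,G)=87/2, d(EK,L)=67/2, d(EK,M)=51/2, d(EK,N)=67/2, d(EK,U)=18
step 2: merge (A,L) at d=4; branch lengths A→2, L→2; new cluster AL
  updated: d(AL,EK)=87/4, d(AL,G)=49/2, d(AL,M)=40, d(AL,N)=43, d(AL,U)=47/2
step 3: merge (M,U) at d=16; branch lengths M→8, U→8; new cluster MU
  updated: d(AL,MU)=127/4, d(EK,MU)=87/4, d(G,MU)=26, d(MU,N)=33
step 4: merge (AL,EK) at d=87/4; branch lengths AL→71/8, EK→75/8; new cluster AEKL
  updated: d(AEKL,G)=34, d(AEKL,MU)=107/4, d(AEKL,N)=153/4
step 5: merge (G,MU) at d=26; branch lengths G→13, MU→5; new cluster GMU
  updated: d(AEKL,GMU)=175/6, d(GMU,N)=36
step 6: merge (AEKL,GMU) at d=175/6; branch lengths AEKL→89/24, GMU→19/12; new cluster AEGKLMU
  updated: d(AEGKLMU,N)=261/7
step 7: merge (AEGKLMU,N) at d=261/7; branch lengths AEGKLMU→341/84, N→261/14; new cluster AEGKLMNU
final tree: ((((A:2,L:2):71/8,(E:3/2,K:3/2):75/8):89/24,(G:13,(M:8,U:8):5):19/12):341/84,N:261/14)
total length: 14657/168

89/24,19/12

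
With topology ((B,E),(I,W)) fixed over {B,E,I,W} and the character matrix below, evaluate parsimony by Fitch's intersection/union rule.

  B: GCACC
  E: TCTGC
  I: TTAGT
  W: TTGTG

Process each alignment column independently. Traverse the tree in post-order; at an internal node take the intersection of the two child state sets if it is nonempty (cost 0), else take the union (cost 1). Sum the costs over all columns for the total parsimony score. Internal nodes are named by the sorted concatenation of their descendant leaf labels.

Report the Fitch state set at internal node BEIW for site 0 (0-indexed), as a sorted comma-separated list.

T

[col 0] BE: children B:{G}, E:{T} ∪→ {G,T}; cost 1
[col 0] IW: children I:{T}, W:{T} ∩→ {T}; cost 0
[col 0] BEIW: children BE:{G,T}, IW:{T} ∩→ {T}; cost 0
[col 1] BE: children B:{C}, E:{C} ∩→ {C}; cost 0
[col 1] IW: children I:{T}, W:{T} ∩→ {T}; cost 0
[col 1] BEIW: children BE:{C}, IW:{T} ∪→ {C,T}; cost 1
[col 2] BE: children B:{A}, E:{T} ∪→ {A,T}; cost 1
[col 2] IW: children I:{A}, W:{G} ∪→ {A,G}; cost 1
[col 2] BEIW: children BE:{A,T}, IW:{A,G} ∩→ {A}; cost 0
[col 3] BE: children B:{C}, E:{G} ∪→ {C,G}; cost 1
[col 3] IW: children I:{G}, W:{T} ∪→ {G,T}; cost 1
[col 3] BEIW: children BE:{C,G}, IW:{G,T} ∩→ {G}; cost 0
[col 4] BE: children B:{C}, E:{C} ∩→ {C}; cost 0
[col 4] IW: children I:{T}, W:{G} ∪→ {G,T}; cost 1
[col 4] BEIW: children BE:{C}, IW:{G,T} ∪→ {C,G,T}; cost 1
per-site changes: [1, 1, 2, 2, 2]; total = 8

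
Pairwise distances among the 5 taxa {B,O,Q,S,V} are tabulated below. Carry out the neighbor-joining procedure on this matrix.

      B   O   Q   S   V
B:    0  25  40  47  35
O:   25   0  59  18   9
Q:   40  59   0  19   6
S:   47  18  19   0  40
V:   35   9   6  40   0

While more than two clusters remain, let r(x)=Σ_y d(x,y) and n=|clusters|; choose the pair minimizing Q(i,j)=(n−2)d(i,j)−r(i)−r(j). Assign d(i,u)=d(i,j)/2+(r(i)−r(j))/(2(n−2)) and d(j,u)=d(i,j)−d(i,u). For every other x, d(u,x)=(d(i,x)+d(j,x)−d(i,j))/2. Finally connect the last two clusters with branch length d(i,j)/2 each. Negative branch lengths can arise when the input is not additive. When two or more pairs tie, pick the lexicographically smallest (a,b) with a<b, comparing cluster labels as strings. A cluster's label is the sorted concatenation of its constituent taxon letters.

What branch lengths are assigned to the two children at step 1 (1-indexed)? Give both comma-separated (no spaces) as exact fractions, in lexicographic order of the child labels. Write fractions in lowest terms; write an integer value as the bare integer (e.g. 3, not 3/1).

26/3,-8/3

1. join Q+V (d=6, Q=-196) ⇒ QV; edges |Q|=26/3, |V|=-8/3
  updated: d(B,QV)=69/2, d(O,QV)=31, d(QV,S)=53/2
2. join B+O (d=25, Q=-261/2) ⇒ BO; edges |B|=165/8, |O|=35/8
  updated: d(BO,QV)=81/4, d(BO,S)=20
3. join BO+QV (d=81/4, Q=-267/4) ⇒ BOQV; edges |BO|=55/8, |QV|=107/8
  updated: d(BOQV,S)=105/8
4. join BOQV+S (d=105/8) ⇒ BOQSV; edges |BOQV|=105/16, |S|=105/16
final tree: (((B:165/8,O:35/8):55/8,(Q:26/3,V:-8/3):107/8):105/16,S:105/16)
total length: 515/8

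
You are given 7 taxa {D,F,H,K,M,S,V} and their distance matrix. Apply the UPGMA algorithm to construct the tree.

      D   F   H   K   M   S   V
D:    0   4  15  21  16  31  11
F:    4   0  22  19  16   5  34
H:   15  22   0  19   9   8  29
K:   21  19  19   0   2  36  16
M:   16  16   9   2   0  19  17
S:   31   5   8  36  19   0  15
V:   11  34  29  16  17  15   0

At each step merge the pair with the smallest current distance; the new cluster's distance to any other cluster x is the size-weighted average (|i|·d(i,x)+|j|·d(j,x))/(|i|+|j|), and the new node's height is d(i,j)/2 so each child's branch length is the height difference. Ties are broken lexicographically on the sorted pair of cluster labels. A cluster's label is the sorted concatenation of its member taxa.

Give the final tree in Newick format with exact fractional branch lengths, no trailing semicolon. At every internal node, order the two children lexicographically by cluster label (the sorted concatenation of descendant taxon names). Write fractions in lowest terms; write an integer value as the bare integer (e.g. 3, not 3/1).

(((D:2,F:2):57/8,(H:4,S:4):41/8):25/24,((K:1,M:1):29/4,V:33/4):23/12)

1. join K+M (d=2) ⇒ KM; edges |K|=1, |M|=1
  updated: d(D,KM)=37/2, d(F,KM)=35/2, d(H,KM)=14, d(KM,S)=55/2, d(KM,V)=33/2
2. join D+F (d=4) ⇒ DF; edges |D|=2, |F|=2
  updated: d(DF,H)=37/2, d(DF,KM)=18, d(DF,S)=18, d(DF,V)=45/2
3. join H+S (d=8) ⇒ HS; edges |H|=4, |S|=4
  updated: d(DF,HS)=73/4, d(HS,KM)=83/4, d(HS,V)=22
4. join KM+V (d=33/2) ⇒ KMV; edges |KM|=29/4, |V|=33/4
  updated: d(DF,KMV)=39/2, d(HS,KMV)=127/6
5. join DF+HS (d=73/4) ⇒ DFHS; edges |DF|=57/8, |HS|=41/8
  updated: d(DFHS,KMV)=61/3
6. join DFHS+KMV (d=61/3) ⇒ DFHKMSV; edges |DFHS|=25/24, |KMV|=23/12
final tree: (((D:2,F:2):57/8,(H:4,S:4):41/8):25/24,((K:1,M:1):29/4,V:33/4):23/12)
total length: 1073/24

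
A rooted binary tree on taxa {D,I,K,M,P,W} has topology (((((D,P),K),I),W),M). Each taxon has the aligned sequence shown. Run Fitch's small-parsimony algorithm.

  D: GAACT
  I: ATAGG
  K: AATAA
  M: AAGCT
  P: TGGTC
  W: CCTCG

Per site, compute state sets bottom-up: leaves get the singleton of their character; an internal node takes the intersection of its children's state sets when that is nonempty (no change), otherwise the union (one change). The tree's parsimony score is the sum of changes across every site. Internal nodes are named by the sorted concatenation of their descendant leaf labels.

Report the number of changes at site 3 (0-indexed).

3

[col 0] DP: children D:{G}, P:{T} ∪→ {G,T}; cost 1
[col 0] DKP: children DP:{G,T}, K:{A} ∪→ {A,G,T}; cost 1
[col 0] DIKP: children DKP:{A,G,T}, I:{A} ∩→ {A}; cost 0
[col 0] DIKPW: children DIKP:{A}, W:{C} ∪→ {A,C}; cost 1
[col 0] DIKMPW: children DIKPW:{A,C}, M:{A} ∩→ {A}; cost 0
[col 1] DP: children D:{A}, P:{G} ∪→ {A,G}; cost 1
[col 1] DKP: children DP:{A,G}, K:{A} ∩→ {A}; cost 0
[col 1] DIKP: children DKP:{A}, I:{T} ∪→ {A,T}; cost 1
[col 1] DIKPW: children DIKP:{A,T}, W:{C} ∪→ {A,C,T}; cost 1
[col 1] DIKMPW: children DIKPW:{A,C,T}, M:{A} ∩→ {A}; cost 0
[col 2] DP: children D:{A}, P:{G} ∪→ {A,G}; cost 1
[col 2] DKP: children DP:{A,G}, K:{T} ∪→ {A,G,T}; cost 1
[col 2] DIKP: children DKP:{A,G,T}, I:{A} ∩→ {A}; cost 0
[col 2] DIKPW: children DIKP:{A}, W:{T} ∪→ {A,T}; cost 1
[col 2] DIKMPW: children DIKPW:{A,T}, M:{G} ∪→ {A,G,T}; cost 1
[col 3] DP: children D:{C}, P:{T} ∪→ {C,T}; cost 1
[col 3] DKP: children DP:{C,T}, K:{A} ∪→ {A,C,T}; cost 1
[col 3] DIKP: children DKP:{A,C,T}, I:{G} ∪→ {A,C,G,T}; cost 1
[col 3] DIKPW: children DIKP:{A,C,G,T}, W:{C} ∩→ {C}; cost 0
[col 3] DIKMPW: children DIKPW:{C}, M:{C} ∩→ {C}; cost 0
[col 4] DP: children D:{T}, P:{C} ∪→ {C,T}; cost 1
[col 4] DKP: children DP:{C,T}, K:{A} ∪→ {A,C,T}; cost 1
[col 4] DIKP: children DKP:{A,C,T}, I:{G} ∪→ {A,C,G,T}; cost 1
[col 4] DIKPW: children DIKP:{A,C,G,T}, W:{G} ∩→ {G}; cost 0
[col 4] DIKMPW: children DIKPW:{G}, M:{T} ∪→ {G,T}; cost 1
per-site changes: [3, 3, 4, 3, 4]; total = 17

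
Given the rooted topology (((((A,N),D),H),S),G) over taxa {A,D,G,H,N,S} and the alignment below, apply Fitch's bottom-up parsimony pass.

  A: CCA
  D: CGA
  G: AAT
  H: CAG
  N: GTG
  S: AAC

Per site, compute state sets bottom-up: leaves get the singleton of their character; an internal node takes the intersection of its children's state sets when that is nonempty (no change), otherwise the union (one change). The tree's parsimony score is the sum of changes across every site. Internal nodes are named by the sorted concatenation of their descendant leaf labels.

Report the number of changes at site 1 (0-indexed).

AN@0: {C} ∪ {G} = {C,G} (union, +1)
ADN@0: {C,G} ∩ {C} = {C} (intersection, +0)
ADHN@0: {C} ∩ {C} = {C} (intersection, +0)
ADHNS@0: {C} ∪ {A} = {A,C} (union, +1)
ADGHNS@0: {A,C} ∩ {A} = {A} (intersection, +0)
AN@1: {C} ∪ {T} = {C,T} (union, +1)
ADN@1: {C,T} ∪ {G} = {C,G,T} (union, +1)
ADHN@1: {C,G,T} ∪ {A} = {A,C,G,T} (union, +1)
ADHNS@1: {A,C,G,T} ∩ {A} = {A} (intersection, +0)
ADGHNS@1: {A} ∩ {A} = {A} (intersection, +0)
AN@2: {A} ∪ {G} = {A,G} (union, +1)
ADN@2: {A,G} ∩ {A} = {A} (intersection, +0)
ADHN@2: {A} ∪ {G} = {A,G} (union, +1)
ADHNS@2: {A,G} ∪ {C} = {A,C,G} (union, +1)
ADGHNS@2: {A,C,G} ∪ {T} = {A,C,G,T} (union, +1)
per-site changes: [2, 3, 4]; total = 9

3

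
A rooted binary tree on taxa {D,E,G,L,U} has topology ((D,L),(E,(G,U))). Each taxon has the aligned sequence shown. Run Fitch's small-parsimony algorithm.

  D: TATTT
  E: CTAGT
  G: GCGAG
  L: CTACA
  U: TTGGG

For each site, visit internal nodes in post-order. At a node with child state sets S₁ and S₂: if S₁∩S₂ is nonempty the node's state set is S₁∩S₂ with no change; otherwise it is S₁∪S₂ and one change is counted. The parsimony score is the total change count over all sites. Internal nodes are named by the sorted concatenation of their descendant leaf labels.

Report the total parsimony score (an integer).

12

site 0, node DL: D={T} ∪ L={C} → {C,T} (+1)
site 0, node GU: G={G} ∪ U={T} → {G,T} (+1)
site 0, node EGU: E={C} ∪ GU={G,T} → {C,G,T} (+1)
site 0, node DEGLU: DL={C,T} ∩ EGU={C,G,T} → {C,T} (+0)
site 1, node DL: D={A} ∪ L={T} → {A,T} (+1)
site 1, node GU: G={C} ∪ U={T} → {C,T} (+1)
site 1, node EGU: E={T} ∩ GU={C,T} → {T} (+0)
site 1, node DEGLU: DL={A,T} ∩ EGU={T} → {T} (+0)
site 2, node DL: D={T} ∪ L={A} → {A,T} (+1)
site 2, node GU: G={G} ∩ U={G} → {G} (+0)
site 2, node EGU: E={A} ∪ GU={G} → {A,G} (+1)
site 2, node DEGLU: DL={A,T} ∩ EGU={A,G} → {A} (+0)
site 3, node DL: D={T} ∪ L={C} → {C,T} (+1)
site 3, node GU: G={A} ∪ U={G} → {A,G} (+1)
site 3, node EGU: E={G} ∩ GU={A,G} → {G} (+0)
site 3, node DEGLU: DL={C,T} ∪ EGU={G} → {C,G,T} (+1)
site 4, node DL: D={T} ∪ L={A} → {A,T} (+1)
site 4, node GU: G={G} ∩ U={G} → {G} (+0)
site 4, node EGU: E={T} ∪ GU={G} → {G,T} (+1)
site 4, node DEGLU: DL={A,T} ∩ EGU={G,T} → {T} (+0)
per-site changes: [3, 2, 2, 3, 2]; total = 12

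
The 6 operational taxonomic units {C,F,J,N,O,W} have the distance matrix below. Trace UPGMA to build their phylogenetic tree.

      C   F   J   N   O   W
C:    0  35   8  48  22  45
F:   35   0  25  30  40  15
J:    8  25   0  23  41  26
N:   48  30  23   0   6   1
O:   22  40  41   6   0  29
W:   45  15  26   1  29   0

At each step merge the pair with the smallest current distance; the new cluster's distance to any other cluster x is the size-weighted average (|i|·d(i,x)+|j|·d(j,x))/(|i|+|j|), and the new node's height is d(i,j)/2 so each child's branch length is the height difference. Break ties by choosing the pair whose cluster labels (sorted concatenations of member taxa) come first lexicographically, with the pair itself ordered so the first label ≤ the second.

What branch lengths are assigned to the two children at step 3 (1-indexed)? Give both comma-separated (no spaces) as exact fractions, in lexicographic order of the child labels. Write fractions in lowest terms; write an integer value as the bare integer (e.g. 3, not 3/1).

iteration 1: select N,W (d=1); attach at lengths (1/2, 1/2); label the merged cluster NW
  updated: d(C,NW)=93/2, d(F,NW)=45/2, d(J,NW)=49/2, d(NW,O)=35/2
iteration 2: select C,J (d=8); attach at lengths (4, 4); label the merged cluster CJ
  updated: d(CJ,F)=30, d(CJ,NW)=71/2, d(CJ,O)=63/2
iteration 3: select NW,O (d=35/2); attach at lengths (33/4, 35/4); label the merged cluster NOW
  updated: d(CJ,NOW)=205/6, d(F,NOW)=85/3
iteration 4: select F,NOW (d=85/3); attach at lengths (85/6, 65/12); label the merged cluster FNOW
  updated: d(CJ,FNOW)=265/8
iteration 5: select CJ,FNOW (d=265/8); attach at lengths (201/16, 115/48); label the merged cluster CFJNOW
final tree: ((C:4,J:4):201/16,(F:85/6,((N:1/2,W:1/2):33/4,O:35/4):65/12):115/48)
total length: 1453/24

33/4,35/4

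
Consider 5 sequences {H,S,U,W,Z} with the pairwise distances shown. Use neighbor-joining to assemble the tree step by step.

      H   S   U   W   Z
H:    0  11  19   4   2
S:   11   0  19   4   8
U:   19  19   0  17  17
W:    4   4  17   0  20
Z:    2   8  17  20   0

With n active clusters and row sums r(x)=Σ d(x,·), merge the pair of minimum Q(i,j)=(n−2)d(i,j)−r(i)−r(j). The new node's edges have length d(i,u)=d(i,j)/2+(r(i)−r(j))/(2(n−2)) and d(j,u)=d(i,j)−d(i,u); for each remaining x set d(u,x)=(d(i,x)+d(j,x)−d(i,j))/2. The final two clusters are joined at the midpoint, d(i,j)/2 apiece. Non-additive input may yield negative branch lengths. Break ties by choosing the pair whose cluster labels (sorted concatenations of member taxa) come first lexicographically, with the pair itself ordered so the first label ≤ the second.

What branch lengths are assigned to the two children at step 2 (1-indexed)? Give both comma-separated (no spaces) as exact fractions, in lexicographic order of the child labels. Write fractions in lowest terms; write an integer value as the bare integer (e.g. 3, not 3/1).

1. join H+Z (d=2, Q=-77) ⇒ HZ; edges |H|=-5/6, |Z|=17/6
  updated: d(HZ,S)=17/2, d(HZ,U)=17, d(HZ,W)=11
2. join HZ+U (d=17, Q=-111/2) ⇒ HUZ; edges |HZ|=35/8, |U|=101/8
  updated: d(HUZ,S)=21/4, d(HUZ,W)=11/2
3. join HUZ+S (d=21/4, Q=-59/4) ⇒ HSUZ; edges |HUZ|=27/8, |S|=15/8
  updated: d(HSUZ,W)=17/8
4. join HSUZ+W (d=17/8) ⇒ HSUWZ; edges |HSUZ|=17/16, |W|=17/16
final tree: ((((H:-5/6,Z:17/6):35/8,U:101/8):27/8,S:15/8):17/16,W:17/16)
total length: 211/8

35/8,101/8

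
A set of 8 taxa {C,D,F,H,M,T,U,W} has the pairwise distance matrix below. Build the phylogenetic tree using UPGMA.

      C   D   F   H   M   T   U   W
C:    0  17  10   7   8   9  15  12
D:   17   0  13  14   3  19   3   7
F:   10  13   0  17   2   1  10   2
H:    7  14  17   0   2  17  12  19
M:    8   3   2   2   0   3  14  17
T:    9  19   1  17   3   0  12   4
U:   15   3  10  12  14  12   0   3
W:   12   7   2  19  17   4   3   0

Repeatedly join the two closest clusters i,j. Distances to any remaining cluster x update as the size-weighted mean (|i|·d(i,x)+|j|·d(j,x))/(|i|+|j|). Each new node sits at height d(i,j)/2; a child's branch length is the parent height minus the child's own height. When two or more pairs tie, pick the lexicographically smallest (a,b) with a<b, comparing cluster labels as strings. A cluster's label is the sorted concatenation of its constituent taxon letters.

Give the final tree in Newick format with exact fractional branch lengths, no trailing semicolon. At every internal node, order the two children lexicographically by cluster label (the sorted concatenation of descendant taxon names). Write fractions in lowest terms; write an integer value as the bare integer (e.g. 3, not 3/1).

step 1: merge (F,T) at d=1; branch lengths F→1/2, T→1/2; new cluster FT
  updated: d(C,FT)=19/2, d(D,FT)=16, d(FT,H)=17, d(FT,M)=5/2, d(FT,U)=11, d(FT,W)=3
step 2: merge (H,M) at d=2; branch lengths H→1, M→1; new cluster HM
  updated: d(C,HM)=15/2, d(D,HM)=17/2, d(FT,HM)=39/4, d(HM,U)=13, d(HM,W)=18
step 3: merge (D,U) at d=3; branch lengths D→3/2, U→3/2; new cluster DU
  updated: d(C,DU)=16, d(DU,FT)=27/2, d(DU,HM)=43/4, d(DU,W)=5
step 4: merge (FT,W) at d=3; branch lengths FT→1, W→3/2; new cluster FTW
  updated: d(C,FTW)=31/3, d(DU,FTW)=32/3, d(FTW,HM)=25/2
step 5: merge (C,HM) at d=15/2; branch lengths C→15/4, HM→11/4; new cluster CHM
  updated: d(CHM,DU)=25/2, d(CHM,FTW)=106/9
step 6: merge (DU,FTW) at d=32/3; branch lengths DU→23/6, FTW→23/6; new cluster DFTUW
  updated: d(CHM,DFTUW)=181/15
step 7: merge (CHM,DFTUW) at d=181/15; branch lengths CHM→137/60, DFTUW→7/10; new cluster CDFHMTUW
final tree: ((C:15/4,(H:1,M:1):11/4):137/60,((D:3/2,U:3/2):23/6,((F:1/2,T:1/2):1,W:3/2):23/6):7/10)
total length: 513/20

((C:15/4,(H:1,M:1):11/4):137/60,((D:3/2,U:3/2):23/6,((F:1/2,T:1/2):1,W:3/2):23/6):7/10)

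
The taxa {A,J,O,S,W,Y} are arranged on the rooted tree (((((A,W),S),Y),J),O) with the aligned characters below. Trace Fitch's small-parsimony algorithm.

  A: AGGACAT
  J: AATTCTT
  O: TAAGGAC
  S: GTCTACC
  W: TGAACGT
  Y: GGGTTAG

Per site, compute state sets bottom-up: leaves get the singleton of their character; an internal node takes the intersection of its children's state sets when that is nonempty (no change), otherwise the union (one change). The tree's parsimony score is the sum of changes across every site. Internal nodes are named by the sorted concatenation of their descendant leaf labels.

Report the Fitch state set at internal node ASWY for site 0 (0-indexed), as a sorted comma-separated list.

G

[col 0] AW: children A:{A}, W:{T} ∪→ {A,T}; cost 1
[col 0] ASW: children AW:{A,T}, S:{G} ∪→ {A,G,T}; cost 1
[col 0] ASWY: children ASW:{A,G,T}, Y:{G} ∩→ {G}; cost 0
[col 0] AJSWY: children ASWY:{G}, J:{A} ∪→ {A,G}; cost 1
[col 0] AJOSWY: children AJSWY:{A,G}, O:{T} ∪→ {A,G,T}; cost 1
[col 1] AW: children A:{G}, W:{G} ∩→ {G}; cost 0
[col 1] ASW: children AW:{G}, S:{T} ∪→ {G,T}; cost 1
[col 1] ASWY: children ASW:{G,T}, Y:{G} ∩→ {G}; cost 0
[col 1] AJSWY: children ASWY:{G}, J:{A} ∪→ {A,G}; cost 1
[col 1] AJOSWY: children AJSWY:{A,G}, O:{A} ∩→ {A}; cost 0
[col 2] AW: children A:{G}, W:{A} ∪→ {A,G}; cost 1
[col 2] ASW: children AW:{A,G}, S:{C} ∪→ {A,C,G}; cost 1
[col 2] ASWY: children ASW:{A,C,G}, Y:{G} ∩→ {G}; cost 0
[col 2] AJSWY: children ASWY:{G}, J:{T} ∪→ {G,T}; cost 1
[col 2] AJOSWY: children AJSWY:{G,T}, O:{A} ∪→ {A,G,T}; cost 1
[col 3] AW: children A:{A}, W:{A} ∩→ {A}; cost 0
[col 3] ASW: children AW:{A}, S:{T} ∪→ {A,T}; cost 1
[col 3] ASWY: children ASW:{A,T}, Y:{T} ∩→ {T}; cost 0
[col 3] AJSWY: children ASWY:{T}, J:{T} ∩→ {T}; cost 0
[col 3] AJOSWY: children AJSWY:{T}, O:{G} ∪→ {G,T}; cost 1
[col 4] AW: children A:{C}, W:{C} ∩→ {C}; cost 0
[col 4] ASW: children AW:{C}, S:{A} ∪→ {A,C}; cost 1
[col 4] ASWY: children ASW:{A,C}, Y:{T} ∪→ {A,C,T}; cost 1
[col 4] AJSWY: children ASWY:{A,C,T}, J:{C} ∩→ {C}; cost 0
[col 4] AJOSWY: children AJSWY:{C}, O:{G} ∪→ {C,G}; cost 1
[col 5] AW: children A:{A}, W:{G} ∪→ {A,G}; cost 1
[col 5] ASW: children AW:{A,G}, S:{C} ∪→ {A,C,G}; cost 1
[col 5] ASWY: children ASW:{A,C,G}, Y:{A} ∩→ {A}; cost 0
[col 5] AJSWY: children ASWY:{A}, J:{T} ∪→ {A,T}; cost 1
[col 5] AJOSWY: children AJSWY:{A,T}, O:{A} ∩→ {A}; cost 0
[col 6] AW: children A:{T}, W:{T} ∩→ {T}; cost 0
[col 6] ASW: children AW:{T}, S:{C} ∪→ {C,T}; cost 1
[col 6] ASWY: children ASW:{C,T}, Y:{G} ∪→ {C,G,T}; cost 1
[col 6] AJSWY: children ASWY:{C,G,T}, J:{T} ∩→ {T}; cost 0
[col 6] AJOSWY: children AJSWY:{T}, O:{C} ∪→ {C,T}; cost 1
per-site changes: [4, 2, 4, 2, 3, 3, 3]; total = 21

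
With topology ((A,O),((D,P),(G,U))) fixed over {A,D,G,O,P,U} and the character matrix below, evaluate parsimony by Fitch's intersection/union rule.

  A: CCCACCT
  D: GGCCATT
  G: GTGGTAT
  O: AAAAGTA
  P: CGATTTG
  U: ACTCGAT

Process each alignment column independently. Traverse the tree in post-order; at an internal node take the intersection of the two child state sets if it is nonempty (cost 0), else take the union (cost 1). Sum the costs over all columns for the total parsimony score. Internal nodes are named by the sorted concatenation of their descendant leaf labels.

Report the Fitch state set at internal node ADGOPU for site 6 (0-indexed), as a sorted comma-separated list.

AO@0: {C} ∪ {A} = {A,C} (union, +1)
DP@0: {G} ∪ {C} = {C,G} (union, +1)
GU@0: {G} ∪ {A} = {A,G} (union, +1)
DGPU@0: {C,G} ∩ {A,G} = {G} (intersection, +0)
ADGOPU@0: {A,C} ∪ {G} = {A,C,G} (union, +1)
AO@1: {C} ∪ {A} = {A,C} (union, +1)
DP@1: {G} ∩ {G} = {G} (intersection, +0)
GU@1: {T} ∪ {C} = {C,T} (union, +1)
DGPU@1: {G} ∪ {C,T} = {C,G,T} (union, +1)
ADGOPU@1: {A,C} ∩ {C,G,T} = {C} (intersection, +0)
AO@2: {C} ∪ {A} = {A,C} (union, +1)
DP@2: {C} ∪ {A} = {A,C} (union, +1)
GU@2: {G} ∪ {T} = {G,T} (union, +1)
DGPU@2: {A,C} ∪ {G,T} = {A,C,G,T} (union, +1)
ADGOPU@2: {A,C} ∩ {A,C,G,T} = {A,C} (intersection, +0)
AO@3: {A} ∩ {A} = {A} (intersection, +0)
DP@3: {C} ∪ {T} = {C,T} (union, +1)
GU@3: {G} ∪ {C} = {C,G} (union, +1)
DGPU@3: {C,T} ∩ {C,G} = {C} (intersection, +0)
ADGOPU@3: {A} ∪ {C} = {A,C} (union, +1)
AO@4: {C} ∪ {G} = {C,G} (union, +1)
DP@4: {A} ∪ {T} = {A,T} (union, +1)
GU@4: {T} ∪ {G} = {G,T} (union, +1)
DGPU@4: {A,T} ∩ {G,T} = {T} (intersection, +0)
ADGOPU@4: {C,G} ∪ {T} = {C,G,T} (union, +1)
AO@5: {C} ∪ {T} = {C,T} (union, +1)
DP@5: {T} ∩ {T} = {T} (intersection, +0)
GU@5: {A} ∩ {A} = {A} (intersection, +0)
DGPU@5: {T} ∪ {A} = {A,T} (union, +1)
ADGOPU@5: {C,T} ∩ {A,T} = {T} (intersection, +0)
AO@6: {T} ∪ {A} = {A,T} (union, +1)
DP@6: {T} ∪ {G} = {G,T} (union, +1)
GU@6: {T} ∩ {T} = {T} (intersection, +0)
DGPU@6: {G,T} ∩ {T} = {T} (intersection, +0)
ADGOPU@6: {A,T} ∩ {T} = {T} (intersection, +0)
per-site changes: [4, 3, 4, 3, 4, 2, 2]; total = 22

T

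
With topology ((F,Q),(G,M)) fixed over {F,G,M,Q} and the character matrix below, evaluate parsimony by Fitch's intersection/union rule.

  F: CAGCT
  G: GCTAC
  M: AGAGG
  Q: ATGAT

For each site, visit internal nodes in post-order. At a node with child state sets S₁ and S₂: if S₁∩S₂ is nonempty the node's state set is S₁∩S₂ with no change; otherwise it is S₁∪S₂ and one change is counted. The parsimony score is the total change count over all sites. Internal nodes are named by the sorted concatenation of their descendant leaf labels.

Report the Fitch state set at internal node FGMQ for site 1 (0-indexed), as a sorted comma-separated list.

site 0, node FQ: F={C} ∪ Q={A} → {A,C} (+1)
site 0, node GM: G={G} ∪ M={A} → {A,G} (+1)
site 0, node FGMQ: FQ={A,C} ∩ GM={A,G} → {A} (+0)
site 1, node FQ: F={A} ∪ Q={T} → {A,T} (+1)
site 1, node GM: G={C} ∪ M={G} → {C,G} (+1)
site 1, node FGMQ: FQ={A,T} ∪ GM={C,G} → {A,C,G,T} (+1)
site 2, node FQ: F={G} ∩ Q={G} → {G} (+0)
site 2, node GM: G={T} ∪ M={A} → {A,T} (+1)
site 2, node FGMQ: FQ={G} ∪ GM={A,T} → {A,G,T} (+1)
site 3, node FQ: F={C} ∪ Q={A} → {A,C} (+1)
site 3, node GM: G={A} ∪ M={G} → {A,G} (+1)
site 3, node FGMQ: FQ={A,C} ∩ GM={A,G} → {A} (+0)
site 4, node FQ: F={T} ∩ Q={T} → {T} (+0)
site 4, node GM: G={C} ∪ M={G} → {C,G} (+1)
site 4, node FGMQ: FQ={T} ∪ GM={C,G} → {C,G,T} (+1)
per-site changes: [2, 3, 2, 2, 2]; total = 11

A,C,G,T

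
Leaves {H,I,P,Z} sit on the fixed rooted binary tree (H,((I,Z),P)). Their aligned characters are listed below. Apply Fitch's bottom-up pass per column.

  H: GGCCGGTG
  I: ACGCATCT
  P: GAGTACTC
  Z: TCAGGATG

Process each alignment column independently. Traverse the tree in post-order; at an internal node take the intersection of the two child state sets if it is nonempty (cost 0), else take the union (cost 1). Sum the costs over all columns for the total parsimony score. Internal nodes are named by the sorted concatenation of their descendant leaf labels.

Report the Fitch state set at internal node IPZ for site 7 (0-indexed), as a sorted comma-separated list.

[col 0] IZ: children I:{A}, Z:{T} ∪→ {A,T}; cost 1
[col 0] IPZ: children IZ:{A,T}, P:{G} ∪→ {A,G,T}; cost 1
[col 0] HIPZ: children H:{G}, IPZ:{A,G,T} ∩→ {G}; cost 0
[col 1] IZ: children I:{C}, Z:{C} ∩→ {C}; cost 0
[col 1] IPZ: children IZ:{C}, P:{A} ∪→ {A,C}; cost 1
[col 1] HIPZ: children H:{G}, IPZ:{A,C} ∪→ {A,C,G}; cost 1
[col 2] IZ: children I:{G}, Z:{A} ∪→ {A,G}; cost 1
[col 2] IPZ: children IZ:{A,G}, P:{G} ∩→ {G}; cost 0
[col 2] HIPZ: children H:{C}, IPZ:{G} ∪→ {C,G}; cost 1
[col 3] IZ: children I:{C}, Z:{G} ∪→ {C,G}; cost 1
[col 3] IPZ: children IZ:{C,G}, P:{T} ∪→ {C,G,T}; cost 1
[col 3] HIPZ: children H:{C}, IPZ:{C,G,T} ∩→ {C}; cost 0
[col 4] IZ: children I:{A}, Z:{G} ∪→ {A,G}; cost 1
[col 4] IPZ: children IZ:{A,G}, P:{A} ∩→ {A}; cost 0
[col 4] HIPZ: children H:{G}, IPZ:{A} ∪→ {A,G}; cost 1
[col 5] IZ: children I:{T}, Z:{A} ∪→ {A,T}; cost 1
[col 5] IPZ: children IZ:{A,T}, P:{C} ∪→ {A,C,T}; cost 1
[col 5] HIPZ: children H:{G}, IPZ:{A,C,T} ∪→ {A,C,G,T}; cost 1
[col 6] IZ: children I:{C}, Z:{T} ∪→ {C,T}; cost 1
[col 6] IPZ: children IZ:{C,T}, P:{T} ∩→ {T}; cost 0
[col 6] HIPZ: children H:{T}, IPZ:{T} ∩→ {T}; cost 0
[col 7] IZ: children I:{T}, Z:{G} ∪→ {G,T}; cost 1
[col 7] IPZ: children IZ:{G,T}, P:{C} ∪→ {C,G,T}; cost 1
[col 7] HIPZ: children H:{G}, IPZ:{C,G,T} ∩→ {G}; cost 0
per-site changes: [2, 2, 2, 2, 2, 3, 1, 2]; total = 16

C,G,T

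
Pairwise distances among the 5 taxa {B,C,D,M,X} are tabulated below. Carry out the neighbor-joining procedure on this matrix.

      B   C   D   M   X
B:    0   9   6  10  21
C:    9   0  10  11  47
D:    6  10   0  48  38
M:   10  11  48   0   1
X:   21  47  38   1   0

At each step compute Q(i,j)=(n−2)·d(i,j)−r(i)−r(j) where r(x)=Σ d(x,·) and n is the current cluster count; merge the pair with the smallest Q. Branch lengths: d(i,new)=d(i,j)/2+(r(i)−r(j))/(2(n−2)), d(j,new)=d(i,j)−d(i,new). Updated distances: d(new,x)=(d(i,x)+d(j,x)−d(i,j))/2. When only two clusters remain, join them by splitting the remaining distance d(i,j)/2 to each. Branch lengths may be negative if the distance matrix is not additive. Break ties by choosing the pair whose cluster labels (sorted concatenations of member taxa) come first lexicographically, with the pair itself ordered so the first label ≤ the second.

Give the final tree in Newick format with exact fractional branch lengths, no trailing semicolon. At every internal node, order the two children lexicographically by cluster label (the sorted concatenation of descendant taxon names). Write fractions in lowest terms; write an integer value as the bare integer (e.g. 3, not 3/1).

iteration 1: select M,X (d=1, Q=-174); attach at lengths (-17/3, 20/3); label the merged cluster MX
  updated: d(B,MX)=15, d(C,MX)=57/2, d(D,MX)=85/2
iteration 2: select B,MX (d=15, Q=-86); attach at lengths (-13/2, 43/2); label the merged cluster BMX
  updated: d(BMX,C)=45/4, d(BMX,D)=67/4
iteration 3: select BMX,C (d=45/4, Q=-38); attach at lengths (9, 9/4); label the merged cluster BCMX
  updated: d(BCMX,D)=31/4
iteration 4: select BCMX,D (d=31/4); attach at lengths (31/8, 31/8); label the merged cluster BCDMX
final tree: (((B:-13/2,(M:-17/3,X:20/3):43/2):9,C:9/4):31/8,D:31/8)
total length: 35

(((B:-13/2,(M:-17/3,X:20/3):43/2):9,C:9/4):31/8,D:31/8)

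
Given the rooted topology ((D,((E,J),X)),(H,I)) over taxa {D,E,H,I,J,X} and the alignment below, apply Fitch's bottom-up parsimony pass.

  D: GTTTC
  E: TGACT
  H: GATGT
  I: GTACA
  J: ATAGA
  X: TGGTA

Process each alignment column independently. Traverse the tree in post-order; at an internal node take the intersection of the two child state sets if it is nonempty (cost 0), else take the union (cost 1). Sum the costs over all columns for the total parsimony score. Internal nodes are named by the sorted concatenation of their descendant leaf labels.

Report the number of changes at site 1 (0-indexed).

3

[col 0] EJ: children E:{T}, J:{A} ∪→ {A,T}; cost 1
[col 0] EJX: children EJ:{A,T}, X:{T} ∩→ {T}; cost 0
[col 0] DEJX: children D:{G}, EJX:{T} ∪→ {G,T}; cost 1
[col 0] HI: children H:{G}, I:{G} ∩→ {G}; cost 0
[col 0] DEHIJX: children DEJX:{G,T}, HI:{G} ∩→ {G}; cost 0
[col 1] EJ: children E:{G}, J:{T} ∪→ {G,T}; cost 1
[col 1] EJX: children EJ:{G,T}, X:{G} ∩→ {G}; cost 0
[col 1] DEJX: children D:{T}, EJX:{G} ∪→ {G,T}; cost 1
[col 1] HI: children H:{A}, I:{T} ∪→ {A,T}; cost 1
[col 1] DEHIJX: children DEJX:{G,T}, HI:{A,T} ∩→ {T}; cost 0
[col 2] EJ: children E:{A}, J:{A} ∩→ {A}; cost 0
[col 2] EJX: children EJ:{A}, X:{G} ∪→ {A,G}; cost 1
[col 2] DEJX: children D:{T}, EJX:{A,G} ∪→ {A,G,T}; cost 1
[col 2] HI: children H:{T}, I:{A} ∪→ {A,T}; cost 1
[col 2] DEHIJX: children DEJX:{A,G,T}, HI:{A,T} ∩→ {A,T}; cost 0
[col 3] EJ: children E:{C}, J:{G} ∪→ {C,G}; cost 1
[col 3] EJX: children EJ:{C,G}, X:{T} ∪→ {C,G,T}; cost 1
[col 3] DEJX: children D:{T}, EJX:{C,G,T} ∩→ {T}; cost 0
[col 3] HI: children H:{G}, I:{C} ∪→ {C,G}; cost 1
[col 3] DEHIJX: children DEJX:{T}, HI:{C,G} ∪→ {C,G,T}; cost 1
[col 4] EJ: children E:{T}, J:{A} ∪→ {A,T}; cost 1
[col 4] EJX: children EJ:{A,T}, X:{A} ∩→ {A}; cost 0
[col 4] DEJX: children D:{C}, EJX:{A} ∪→ {A,C}; cost 1
[col 4] HI: children H:{T}, I:{A} ∪→ {A,T}; cost 1
[col 4] DEHIJX: children DEJX:{A,C}, HI:{A,T} ∩→ {A}; cost 0
per-site changes: [2, 3, 3, 4, 3]; total = 15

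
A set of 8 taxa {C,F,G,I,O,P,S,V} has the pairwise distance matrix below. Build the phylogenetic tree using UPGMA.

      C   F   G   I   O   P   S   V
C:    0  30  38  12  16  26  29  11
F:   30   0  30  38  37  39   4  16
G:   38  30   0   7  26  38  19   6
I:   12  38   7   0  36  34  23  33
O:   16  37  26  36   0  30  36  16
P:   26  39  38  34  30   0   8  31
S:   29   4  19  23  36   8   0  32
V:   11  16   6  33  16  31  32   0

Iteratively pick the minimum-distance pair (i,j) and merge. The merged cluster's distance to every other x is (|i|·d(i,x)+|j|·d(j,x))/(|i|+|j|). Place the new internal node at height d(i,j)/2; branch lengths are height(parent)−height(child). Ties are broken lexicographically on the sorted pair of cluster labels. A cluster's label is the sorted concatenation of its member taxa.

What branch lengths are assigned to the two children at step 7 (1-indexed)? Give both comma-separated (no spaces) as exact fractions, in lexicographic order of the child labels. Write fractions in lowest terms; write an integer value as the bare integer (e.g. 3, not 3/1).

193/60,193/60

1. join F+S (d=4) ⇒ FS; edges |F|=2, |S|=2
  updated: d(C,FS)=59/2, d(FS,G)=49/2, d(FS,I)=61/2, d(FS,O)=73/2, d(FS,P)=47/2, d(FS,V)=24
2. join G+V (d=6) ⇒ GV; edges |G|=3, |V|=3
  updated: d(C,GV)=49/2, d(FS,GV)=97/4, d(GV,I)=20, d(GV,O)=21, d(GV,P)=69/2
3. join C+I (d=12) ⇒ CI; edges |C|=6, |I|=6
  updated: d(CI,FS)=30, d(CI,GV)=89/4, d(CI,O)=26, d(CI,P)=30
4. join GV+O (d=21) ⇒ GOV; edges |GV|=15/2, |O|=21/2
  updated: d(CI,GOV)=47/2, d(FS,GOV)=85/3, d(GOV,P)=33
5. join CI+GOV (d=47/2) ⇒ CGIOV; edges |CI|=23/4, |GOV|=5/4
  updated: d(CGIOV,FS)=29, d(CGIOV,P)=159/5
6. join FS+P (d=47/2) ⇒ FPS; edges |FS|=39/4, |P|=47/4
  updated: d(CGIOV,FPS)=449/15
7. join CGIOV+FPS (d=449/15) ⇒ CFGIOPSV; edges |CGIOV|=193/60, |FPS|=193/60
final tree: (((C:6,I:6):23/4,((G:3,V:3):15/2,O:21/2):5/4):193/60,((F:2,S:2):39/4,P:47/4):193/60)
total length: 1124/15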